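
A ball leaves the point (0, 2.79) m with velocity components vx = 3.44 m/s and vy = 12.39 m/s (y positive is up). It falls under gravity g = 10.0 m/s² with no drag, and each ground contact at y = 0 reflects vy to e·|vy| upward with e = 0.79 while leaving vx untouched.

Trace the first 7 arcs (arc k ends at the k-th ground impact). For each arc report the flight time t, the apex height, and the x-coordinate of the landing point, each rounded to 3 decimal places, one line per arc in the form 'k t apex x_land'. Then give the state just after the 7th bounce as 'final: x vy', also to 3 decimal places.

1 2.686 10.466 9.239
2 2.286 6.532 17.102
3 1.806 4.076 23.315
4 1.427 2.544 28.222
5 1.127 1.588 32.099
6 0.890 0.991 35.162
7 0.703 0.618 37.582
final: 37.582 2.778

Arc 1: start y=2.790, vy=12.390 → t=2.686, apex=10.466, x_land=9.239, impact vy=-14.468
  bounce: vy ← 0.79·14.468 = 11.429
Arc 2: start y=0.000, vy=11.429 → t=2.286, apex=6.532, x_land=17.102, impact vy=-11.429
  bounce: vy ← 0.79·11.429 = 9.029
Arc 3: start y=0.000, vy=9.029 → t=1.806, apex=4.076, x_land=23.315, impact vy=-9.029
  bounce: vy ← 0.79·9.029 = 7.133
Arc 4: start y=0.000, vy=7.133 → t=1.427, apex=2.544, x_land=28.222, impact vy=-7.133
  bounce: vy ← 0.79·7.133 = 5.635
Arc 5: start y=0.000, vy=5.635 → t=1.127, apex=1.588, x_land=32.099, impact vy=-5.635
  bounce: vy ← 0.79·5.635 = 4.452
Arc 6: start y=0.000, vy=4.452 → t=0.890, apex=0.991, x_land=35.162, impact vy=-4.452
  bounce: vy ← 0.79·4.452 = 3.517
Arc 7: start y=0.000, vy=3.517 → t=0.703, apex=0.618, x_land=37.582, impact vy=-3.517
  bounce: vy ← 0.79·3.517 = 2.778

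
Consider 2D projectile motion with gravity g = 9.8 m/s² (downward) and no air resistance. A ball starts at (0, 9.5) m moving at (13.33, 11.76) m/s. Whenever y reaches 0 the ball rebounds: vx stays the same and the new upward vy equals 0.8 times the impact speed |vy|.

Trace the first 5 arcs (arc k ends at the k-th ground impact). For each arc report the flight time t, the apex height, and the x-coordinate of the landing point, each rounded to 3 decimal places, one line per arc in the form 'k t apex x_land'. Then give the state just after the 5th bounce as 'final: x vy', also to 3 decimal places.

1 3.038 16.556 40.498
2 2.941 10.596 79.702
3 2.353 6.781 111.066
4 1.882 4.340 136.156
5 1.506 2.778 156.229
final: 156.229 5.903

Arc 1: start y=9.500, vy=11.760 → t=3.038, apex=16.556, x_land=40.498, impact vy=-18.014
  bounce: vy ← 0.8·18.014 = 14.411
Arc 2: start y=0.000, vy=14.411 → t=2.941, apex=10.596, x_land=79.702, impact vy=-14.411
  bounce: vy ← 0.8·14.411 = 11.529
Arc 3: start y=0.000, vy=11.529 → t=2.353, apex=6.781, x_land=111.066, impact vy=-11.529
  bounce: vy ← 0.8·11.529 = 9.223
Arc 4: start y=0.000, vy=9.223 → t=1.882, apex=4.340, x_land=136.156, impact vy=-9.223
  bounce: vy ← 0.8·9.223 = 7.378
Arc 5: start y=0.000, vy=7.378 → t=1.506, apex=2.778, x_land=156.229, impact vy=-7.378
  bounce: vy ← 0.8·7.378 = 5.903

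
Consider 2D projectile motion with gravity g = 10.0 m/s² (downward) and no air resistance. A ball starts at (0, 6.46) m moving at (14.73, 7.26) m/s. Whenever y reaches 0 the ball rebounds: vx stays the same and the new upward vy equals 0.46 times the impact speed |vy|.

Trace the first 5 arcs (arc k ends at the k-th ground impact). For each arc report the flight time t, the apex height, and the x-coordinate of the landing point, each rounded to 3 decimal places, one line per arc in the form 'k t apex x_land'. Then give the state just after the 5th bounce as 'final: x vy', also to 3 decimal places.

1 2.075 9.095 30.561
2 1.241 1.925 48.838
3 0.571 0.407 57.246
4 0.263 0.086 61.113
5 0.121 0.018 62.892
final: 62.892 0.278

Arc 1: start y=6.460, vy=7.260 → t=2.075, apex=9.095, x_land=30.561, impact vy=-13.487
  bounce: vy ← 0.46·13.487 = 6.204
Arc 2: start y=0.000, vy=6.204 → t=1.241, apex=1.925, x_land=48.838, impact vy=-6.204
  bounce: vy ← 0.46·6.204 = 2.854
Arc 3: start y=0.000, vy=2.854 → t=0.571, apex=0.407, x_land=57.246, impact vy=-2.854
  bounce: vy ← 0.46·2.854 = 1.313
Arc 4: start y=0.000, vy=1.313 → t=0.263, apex=0.086, x_land=61.113, impact vy=-1.313
  bounce: vy ← 0.46·1.313 = 0.604
Arc 5: start y=0.000, vy=0.604 → t=0.121, apex=0.018, x_land=62.892, impact vy=-0.604
  bounce: vy ← 0.46·0.604 = 0.278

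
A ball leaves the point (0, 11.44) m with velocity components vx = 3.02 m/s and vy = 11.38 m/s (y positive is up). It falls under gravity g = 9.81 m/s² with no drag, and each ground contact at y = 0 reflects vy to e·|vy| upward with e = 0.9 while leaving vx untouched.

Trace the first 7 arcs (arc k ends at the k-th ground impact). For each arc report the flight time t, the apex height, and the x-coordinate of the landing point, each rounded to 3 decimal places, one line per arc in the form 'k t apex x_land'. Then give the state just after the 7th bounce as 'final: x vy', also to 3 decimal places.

Arc 1: start y=11.440, vy=11.380 → t=3.078, apex=18.041, x_land=9.295, impact vy=-18.814
  bounce: vy ← 0.9·18.814 = 16.932
Arc 2: start y=0.000, vy=16.932 → t=3.452, apex=14.613, x_land=19.720, impact vy=-16.932
  bounce: vy ← 0.9·16.932 = 15.239
Arc 3: start y=0.000, vy=15.239 → t=3.107, apex=11.836, x_land=29.103, impact vy=-15.239
  bounce: vy ← 0.9·15.239 = 13.715
Arc 4: start y=0.000, vy=13.715 → t=2.796, apex=9.588, x_land=37.548, impact vy=-13.715
  bounce: vy ← 0.9·13.715 = 12.344
Arc 5: start y=0.000, vy=12.344 → t=2.517, apex=7.766, x_land=45.147, impact vy=-12.344
  bounce: vy ← 0.9·12.344 = 11.109
Arc 6: start y=0.000, vy=11.109 → t=2.265, apex=6.290, x_land=51.987, impact vy=-11.109
  bounce: vy ← 0.9·11.109 = 9.998
Arc 7: start y=0.000, vy=9.998 → t=2.038, apex=5.095, x_land=58.143, impact vy=-9.998
  bounce: vy ← 0.9·9.998 = 8.999

1 3.078 18.041 9.295
2 3.452 14.613 19.720
3 3.107 11.836 29.103
4 2.796 9.588 37.548
5 2.517 7.766 45.147
6 2.265 6.290 51.987
7 2.038 5.095 58.143
final: 58.143 8.999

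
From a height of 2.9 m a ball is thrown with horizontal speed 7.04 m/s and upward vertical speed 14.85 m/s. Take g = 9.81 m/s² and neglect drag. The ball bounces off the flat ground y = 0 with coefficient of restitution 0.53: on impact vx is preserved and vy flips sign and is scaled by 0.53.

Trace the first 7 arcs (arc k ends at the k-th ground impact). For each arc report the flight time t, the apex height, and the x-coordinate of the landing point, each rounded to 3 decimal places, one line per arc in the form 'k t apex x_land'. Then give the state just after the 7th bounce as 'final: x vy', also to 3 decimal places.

1 3.212 14.140 22.610
2 1.800 3.972 35.280
3 0.954 1.116 41.995
4 0.506 0.313 45.554
5 0.268 0.088 47.440
6 0.142 0.025 48.440
7 0.075 0.007 48.970
final: 48.970 0.196

Arc 1: start y=2.900, vy=14.850 → t=3.212, apex=14.140, x_land=22.610, impact vy=-16.656
  bounce: vy ← 0.53·16.656 = 8.828
Arc 2: start y=0.000, vy=8.828 → t=1.800, apex=3.972, x_land=35.280, impact vy=-8.828
  bounce: vy ← 0.53·8.828 = 4.679
Arc 3: start y=0.000, vy=4.679 → t=0.954, apex=1.116, x_land=41.995, impact vy=-4.679
  bounce: vy ← 0.53·4.679 = 2.480
Arc 4: start y=0.000, vy=2.480 → t=0.506, apex=0.313, x_land=45.554, impact vy=-2.480
  bounce: vy ← 0.53·2.480 = 1.314
Arc 5: start y=0.000, vy=1.314 → t=0.268, apex=0.088, x_land=47.440, impact vy=-1.314
  bounce: vy ← 0.53·1.314 = 0.697
Arc 6: start y=0.000, vy=0.697 → t=0.142, apex=0.025, x_land=48.440, impact vy=-0.697
  bounce: vy ← 0.53·0.697 = 0.369
Arc 7: start y=0.000, vy=0.369 → t=0.075, apex=0.007, x_land=48.970, impact vy=-0.369
  bounce: vy ← 0.53·0.369 = 0.196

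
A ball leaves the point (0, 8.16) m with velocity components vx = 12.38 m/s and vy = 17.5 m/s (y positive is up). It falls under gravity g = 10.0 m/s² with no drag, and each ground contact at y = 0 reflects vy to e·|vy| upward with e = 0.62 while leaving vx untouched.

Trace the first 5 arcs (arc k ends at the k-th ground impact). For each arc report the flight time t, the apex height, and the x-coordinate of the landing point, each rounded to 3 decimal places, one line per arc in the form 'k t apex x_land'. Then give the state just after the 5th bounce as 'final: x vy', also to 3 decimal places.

Arc 1: start y=8.160, vy=17.500 → t=3.917, apex=23.473, x_land=48.488, impact vy=-21.667
  bounce: vy ← 0.62·21.667 = 13.433
Arc 2: start y=0.000, vy=13.433 → t=2.687, apex=9.023, x_land=81.750, impact vy=-13.433
  bounce: vy ← 0.62·13.433 = 8.329
Arc 3: start y=0.000, vy=8.329 → t=1.666, apex=3.468, x_land=102.372, impact vy=-8.329
  bounce: vy ← 0.62·8.329 = 5.164
Arc 4: start y=0.000, vy=5.164 → t=1.033, apex=1.333, x_land=115.157, impact vy=-5.164
  bounce: vy ← 0.62·5.164 = 3.202
Arc 5: start y=0.000, vy=3.202 → t=0.640, apex=0.512, x_land=123.084, impact vy=-3.202
  bounce: vy ← 0.62·3.202 = 1.985

1 3.917 23.473 48.488
2 2.687 9.023 81.750
3 1.666 3.468 102.372
4 1.033 1.333 115.157
5 0.640 0.512 123.084
final: 123.084 1.985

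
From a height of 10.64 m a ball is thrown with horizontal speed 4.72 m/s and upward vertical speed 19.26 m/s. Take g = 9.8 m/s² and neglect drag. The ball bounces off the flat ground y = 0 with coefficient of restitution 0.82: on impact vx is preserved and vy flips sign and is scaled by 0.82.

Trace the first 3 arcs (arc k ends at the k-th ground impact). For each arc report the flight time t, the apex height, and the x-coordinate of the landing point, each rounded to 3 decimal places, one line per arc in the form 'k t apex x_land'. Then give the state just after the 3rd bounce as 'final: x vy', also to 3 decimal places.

1 4.422 29.566 20.870
2 4.028 19.880 39.885
3 3.303 13.367 55.477
final: 55.477 13.273

Arc 1: start y=10.640, vy=19.260 → t=4.422, apex=29.566, x_land=20.870, impact vy=-24.073
  bounce: vy ← 0.82·24.073 = 19.740
Arc 2: start y=0.000, vy=19.740 → t=4.028, apex=19.880, x_land=39.885, impact vy=-19.740
  bounce: vy ← 0.82·19.740 = 16.186
Arc 3: start y=0.000, vy=16.186 → t=3.303, apex=13.367, x_land=55.477, impact vy=-16.186
  bounce: vy ← 0.82·16.186 = 13.273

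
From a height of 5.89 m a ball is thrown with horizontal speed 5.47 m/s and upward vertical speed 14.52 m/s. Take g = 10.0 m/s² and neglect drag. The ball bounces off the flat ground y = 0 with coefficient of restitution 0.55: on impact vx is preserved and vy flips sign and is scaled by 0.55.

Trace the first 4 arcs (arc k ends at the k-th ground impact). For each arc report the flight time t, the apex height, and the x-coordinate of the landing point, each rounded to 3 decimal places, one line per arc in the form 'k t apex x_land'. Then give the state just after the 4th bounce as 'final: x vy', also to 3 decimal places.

Arc 1: start y=5.890, vy=14.520 → t=3.265, apex=16.432, x_land=17.859, impact vy=-18.128
  bounce: vy ← 0.55·18.128 = 9.970
Arc 2: start y=0.000, vy=9.970 → t=1.994, apex=4.971, x_land=28.766, impact vy=-9.970
  bounce: vy ← 0.55·9.970 = 5.484
Arc 3: start y=0.000, vy=5.484 → t=1.097, apex=1.504, x_land=34.766, impact vy=-5.484
  bounce: vy ← 0.55·5.484 = 3.016
Arc 4: start y=0.000, vy=3.016 → t=0.603, apex=0.455, x_land=38.065, impact vy=-3.016
  bounce: vy ← 0.55·3.016 = 1.659

1 3.265 16.432 17.859
2 1.994 4.971 28.766
3 1.097 1.504 34.766
4 0.603 0.455 38.065
final: 38.065 1.659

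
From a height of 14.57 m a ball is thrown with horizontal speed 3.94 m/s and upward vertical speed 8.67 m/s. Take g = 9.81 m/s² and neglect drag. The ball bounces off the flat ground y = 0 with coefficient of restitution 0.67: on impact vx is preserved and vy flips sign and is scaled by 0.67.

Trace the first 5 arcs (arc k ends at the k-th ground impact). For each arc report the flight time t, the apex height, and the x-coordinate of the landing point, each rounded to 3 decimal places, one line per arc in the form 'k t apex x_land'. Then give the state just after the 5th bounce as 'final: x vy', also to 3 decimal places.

Arc 1: start y=14.570, vy=8.670 → t=2.821, apex=18.401, x_land=11.113, impact vy=-19.001
  bounce: vy ← 0.67·19.001 = 12.731
Arc 2: start y=0.000, vy=12.731 → t=2.595, apex=8.260, x_land=21.339, impact vy=-12.731
  bounce: vy ← 0.67·12.731 = 8.529
Arc 3: start y=0.000, vy=8.529 → t=1.739, apex=3.708, x_land=28.191, impact vy=-8.529
  bounce: vy ← 0.67·8.529 = 5.715
Arc 4: start y=0.000, vy=5.715 → t=1.165, apex=1.665, x_land=32.781, impact vy=-5.715
  bounce: vy ← 0.67·5.715 = 3.829
Arc 5: start y=0.000, vy=3.829 → t=0.781, apex=0.747, x_land=35.857, impact vy=-3.829
  bounce: vy ← 0.67·3.829 = 2.565

1 2.821 18.401 11.113
2 2.595 8.260 21.339
3 1.739 3.708 28.191
4 1.165 1.665 32.781
5 0.781 0.747 35.857
final: 35.857 2.565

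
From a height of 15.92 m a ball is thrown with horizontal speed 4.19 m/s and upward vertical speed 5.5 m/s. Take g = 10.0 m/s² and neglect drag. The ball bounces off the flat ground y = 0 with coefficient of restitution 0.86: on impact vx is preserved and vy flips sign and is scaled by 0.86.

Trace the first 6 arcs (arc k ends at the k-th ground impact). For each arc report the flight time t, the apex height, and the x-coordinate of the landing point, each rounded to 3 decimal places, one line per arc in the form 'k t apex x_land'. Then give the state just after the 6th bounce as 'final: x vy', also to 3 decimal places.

Arc 1: start y=15.920, vy=5.500 → t=2.417, apex=17.433, x_land=10.128, impact vy=-18.672
  bounce: vy ← 0.86·18.672 = 16.058
Arc 2: start y=0.000, vy=16.058 → t=3.212, apex=12.893, x_land=23.585, impact vy=-16.058
  bounce: vy ← 0.86·16.058 = 13.810
Arc 3: start y=0.000, vy=13.810 → t=2.762, apex=9.536, x_land=35.158, impact vy=-13.810
  bounce: vy ← 0.86·13.810 = 11.877
Arc 4: start y=0.000, vy=11.877 → t=2.375, apex=7.053, x_land=45.110, impact vy=-11.877
  bounce: vy ← 0.86·11.877 = 10.214
Arc 5: start y=0.000, vy=10.214 → t=2.043, apex=5.216, x_land=53.669, impact vy=-10.214
  bounce: vy ← 0.86·10.214 = 8.784
Arc 6: start y=0.000, vy=8.784 → t=1.757, apex=3.858, x_land=61.030, impact vy=-8.784
  bounce: vy ← 0.86·8.784 = 7.554

1 2.417 17.433 10.128
2 3.212 12.893 23.585
3 2.762 9.536 35.158
4 2.375 7.053 45.110
5 2.043 5.216 53.669
6 1.757 3.858 61.030
final: 61.030 7.554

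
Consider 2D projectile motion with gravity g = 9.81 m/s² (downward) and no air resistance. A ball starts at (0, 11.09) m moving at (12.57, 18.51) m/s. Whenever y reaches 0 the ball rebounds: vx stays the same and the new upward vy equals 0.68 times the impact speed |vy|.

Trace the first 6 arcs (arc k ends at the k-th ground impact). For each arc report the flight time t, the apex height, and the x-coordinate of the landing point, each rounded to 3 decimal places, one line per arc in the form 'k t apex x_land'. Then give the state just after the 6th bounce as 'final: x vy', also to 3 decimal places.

1 4.300 28.553 54.045
2 3.281 13.203 95.291
3 2.231 6.105 123.338
4 1.517 2.823 142.410
5 1.032 1.305 155.379
6 0.702 0.604 164.198
final: 164.198 2.340

Arc 1: start y=11.090, vy=18.510 → t=4.300, apex=28.553, x_land=54.045, impact vy=-23.669
  bounce: vy ← 0.68·23.669 = 16.095
Arc 2: start y=0.000, vy=16.095 → t=3.281, apex=13.203, x_land=95.291, impact vy=-16.095
  bounce: vy ← 0.68·16.095 = 10.944
Arc 3: start y=0.000, vy=10.944 → t=2.231, apex=6.105, x_land=123.338, impact vy=-10.944
  bounce: vy ← 0.68·10.944 = 7.442
Arc 4: start y=0.000, vy=7.442 → t=1.517, apex=2.823, x_land=142.410, impact vy=-7.442
  bounce: vy ← 0.68·7.442 = 5.061
Arc 5: start y=0.000, vy=5.061 → t=1.032, apex=1.305, x_land=155.379, impact vy=-5.061
  bounce: vy ← 0.68·5.061 = 3.441
Arc 6: start y=0.000, vy=3.441 → t=0.702, apex=0.604, x_land=164.198, impact vy=-3.441
  bounce: vy ← 0.68·3.441 = 2.340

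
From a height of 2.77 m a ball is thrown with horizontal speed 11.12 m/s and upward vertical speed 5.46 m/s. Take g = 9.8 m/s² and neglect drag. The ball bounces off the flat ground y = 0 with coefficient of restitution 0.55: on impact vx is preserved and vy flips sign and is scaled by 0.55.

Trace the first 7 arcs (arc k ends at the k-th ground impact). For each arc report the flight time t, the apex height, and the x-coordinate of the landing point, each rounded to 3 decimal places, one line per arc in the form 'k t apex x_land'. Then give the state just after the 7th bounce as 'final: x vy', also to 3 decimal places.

1 1.493 4.291 16.601
2 1.029 1.298 28.048
3 0.566 0.393 34.344
4 0.311 0.119 37.806
5 0.171 0.036 39.711
6 0.094 0.011 40.758
7 0.052 0.003 41.334
final: 41.334 0.140

Arc 1: start y=2.770, vy=5.460 → t=1.493, apex=4.291, x_land=16.601, impact vy=-9.171
  bounce: vy ← 0.55·9.171 = 5.044
Arc 2: start y=0.000, vy=5.044 → t=1.029, apex=1.298, x_land=28.048, impact vy=-5.044
  bounce: vy ← 0.55·5.044 = 2.774
Arc 3: start y=0.000, vy=2.774 → t=0.566, apex=0.393, x_land=34.344, impact vy=-2.774
  bounce: vy ← 0.55·2.774 = 1.526
Arc 4: start y=0.000, vy=1.526 → t=0.311, apex=0.119, x_land=37.806, impact vy=-1.526
  bounce: vy ← 0.55·1.526 = 0.839
Arc 5: start y=0.000, vy=0.839 → t=0.171, apex=0.036, x_land=39.711, impact vy=-0.839
  bounce: vy ← 0.55·0.839 = 0.462
Arc 6: start y=0.000, vy=0.462 → t=0.094, apex=0.011, x_land=40.758, impact vy=-0.462
  bounce: vy ← 0.55·0.462 = 0.254
Arc 7: start y=0.000, vy=0.254 → t=0.052, apex=0.003, x_land=41.334, impact vy=-0.254
  bounce: vy ← 0.55·0.254 = 0.140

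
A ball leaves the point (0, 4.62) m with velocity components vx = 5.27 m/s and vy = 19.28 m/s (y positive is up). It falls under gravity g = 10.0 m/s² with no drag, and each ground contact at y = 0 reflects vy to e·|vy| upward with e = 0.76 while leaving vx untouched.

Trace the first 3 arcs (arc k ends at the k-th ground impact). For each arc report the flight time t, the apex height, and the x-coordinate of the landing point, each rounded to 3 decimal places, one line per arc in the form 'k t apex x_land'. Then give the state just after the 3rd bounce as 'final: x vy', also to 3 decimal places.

1 4.082 23.206 21.514
2 3.275 13.404 38.771
3 2.489 7.742 51.886
final: 51.886 9.457

Arc 1: start y=4.620, vy=19.280 → t=4.082, apex=23.206, x_land=21.514, impact vy=-21.543
  bounce: vy ← 0.76·21.543 = 16.373
Arc 2: start y=0.000, vy=16.373 → t=3.275, apex=13.404, x_land=38.771, impact vy=-16.373
  bounce: vy ← 0.76·16.373 = 12.443
Arc 3: start y=0.000, vy=12.443 → t=2.489, apex=7.742, x_land=51.886, impact vy=-12.443
  bounce: vy ← 0.76·12.443 = 9.457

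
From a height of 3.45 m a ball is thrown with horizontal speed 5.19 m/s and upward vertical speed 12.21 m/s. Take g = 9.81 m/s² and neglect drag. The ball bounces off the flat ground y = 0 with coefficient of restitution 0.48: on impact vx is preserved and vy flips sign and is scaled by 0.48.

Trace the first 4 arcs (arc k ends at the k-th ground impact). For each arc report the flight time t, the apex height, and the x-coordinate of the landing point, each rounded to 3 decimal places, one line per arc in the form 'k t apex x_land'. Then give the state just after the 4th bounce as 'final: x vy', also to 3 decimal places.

Arc 1: start y=3.450, vy=12.210 → t=2.745, apex=11.049, x_land=14.249, impact vy=-14.723
  bounce: vy ← 0.48·14.723 = 7.067
Arc 2: start y=0.000, vy=7.067 → t=1.441, apex=2.546, x_land=21.727, impact vy=-7.067
  bounce: vy ← 0.48·7.067 = 3.392
Arc 3: start y=0.000, vy=3.392 → t=0.692, apex=0.587, x_land=25.316, impact vy=-3.392
  bounce: vy ← 0.48·3.392 = 1.628
Arc 4: start y=0.000, vy=1.628 → t=0.332, apex=0.135, x_land=27.039, impact vy=-1.628
  bounce: vy ← 0.48·1.628 = 0.782

1 2.745 11.049 14.249
2 1.441 2.546 21.727
3 0.692 0.587 25.316
4 0.332 0.135 27.039
final: 27.039 0.782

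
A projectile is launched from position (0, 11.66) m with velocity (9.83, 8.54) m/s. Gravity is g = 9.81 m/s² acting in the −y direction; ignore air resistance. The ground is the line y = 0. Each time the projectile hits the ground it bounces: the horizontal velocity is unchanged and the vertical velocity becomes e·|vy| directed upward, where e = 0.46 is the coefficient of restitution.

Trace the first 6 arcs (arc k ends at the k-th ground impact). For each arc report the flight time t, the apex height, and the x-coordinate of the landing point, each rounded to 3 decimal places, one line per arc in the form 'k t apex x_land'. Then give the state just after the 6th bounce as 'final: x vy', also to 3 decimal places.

1 2.641 15.377 25.962
2 1.629 3.254 41.975
3 0.749 0.689 49.341
4 0.345 0.146 52.729
5 0.159 0.031 54.288
6 0.073 0.007 55.004
final: 55.004 0.165

Arc 1: start y=11.660, vy=8.540 → t=2.641, apex=15.377, x_land=25.962, impact vy=-17.370
  bounce: vy ← 0.46·17.370 = 7.990
Arc 2: start y=0.000, vy=7.990 → t=1.629, apex=3.254, x_land=41.975, impact vy=-7.990
  bounce: vy ← 0.46·7.990 = 3.675
Arc 3: start y=0.000, vy=3.675 → t=0.749, apex=0.689, x_land=49.341, impact vy=-3.675
  bounce: vy ← 0.46·3.675 = 1.691
Arc 4: start y=0.000, vy=1.691 → t=0.345, apex=0.146, x_land=52.729, impact vy=-1.691
  bounce: vy ← 0.46·1.691 = 0.778
Arc 5: start y=0.000, vy=0.778 → t=0.159, apex=0.031, x_land=54.288, impact vy=-0.778
  bounce: vy ← 0.46·0.778 = 0.358
Arc 6: start y=0.000, vy=0.358 → t=0.073, apex=0.007, x_land=55.004, impact vy=-0.358
  bounce: vy ← 0.46·0.358 = 0.165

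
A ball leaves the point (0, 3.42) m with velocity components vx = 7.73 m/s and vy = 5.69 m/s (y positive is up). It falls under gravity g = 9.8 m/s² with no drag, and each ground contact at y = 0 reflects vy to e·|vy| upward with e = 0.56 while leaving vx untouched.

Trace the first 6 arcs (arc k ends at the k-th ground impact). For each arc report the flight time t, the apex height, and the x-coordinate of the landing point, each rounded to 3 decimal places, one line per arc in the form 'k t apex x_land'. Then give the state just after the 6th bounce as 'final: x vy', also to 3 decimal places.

1 1.598 5.072 12.353
2 1.139 1.591 21.161
3 0.638 0.499 26.093
4 0.357 0.156 28.855
5 0.200 0.049 30.402
6 0.112 0.015 31.268
final: 31.268 0.307

Arc 1: start y=3.420, vy=5.690 → t=1.598, apex=5.072, x_land=12.353, impact vy=-9.970
  bounce: vy ← 0.56·9.970 = 5.583
Arc 2: start y=0.000, vy=5.583 → t=1.139, apex=1.591, x_land=21.161, impact vy=-5.583
  bounce: vy ← 0.56·5.583 = 3.127
Arc 3: start y=0.000, vy=3.127 → t=0.638, apex=0.499, x_land=26.093, impact vy=-3.127
  bounce: vy ← 0.56·3.127 = 1.751
Arc 4: start y=0.000, vy=1.751 → t=0.357, apex=0.156, x_land=28.855, impact vy=-1.751
  bounce: vy ← 0.56·1.751 = 0.981
Arc 5: start y=0.000, vy=0.981 → t=0.200, apex=0.049, x_land=30.402, impact vy=-0.981
  bounce: vy ← 0.56·0.981 = 0.549
Arc 6: start y=0.000, vy=0.549 → t=0.112, apex=0.015, x_land=31.268, impact vy=-0.549
  bounce: vy ← 0.56·0.549 = 0.307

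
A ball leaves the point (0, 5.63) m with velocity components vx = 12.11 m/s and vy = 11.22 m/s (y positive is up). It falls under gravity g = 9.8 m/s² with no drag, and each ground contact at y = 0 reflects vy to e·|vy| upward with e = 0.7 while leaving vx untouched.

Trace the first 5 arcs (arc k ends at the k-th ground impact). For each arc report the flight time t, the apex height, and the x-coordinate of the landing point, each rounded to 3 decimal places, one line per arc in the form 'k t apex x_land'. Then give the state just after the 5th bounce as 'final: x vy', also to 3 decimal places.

Arc 1: start y=5.630, vy=11.220 → t=2.713, apex=12.053, x_land=32.858, impact vy=-15.370
  bounce: vy ← 0.7·15.370 = 10.759
Arc 2: start y=0.000, vy=10.759 → t=2.196, apex=5.906, x_land=59.448, impact vy=-10.759
  bounce: vy ← 0.7·10.759 = 7.531
Arc 3: start y=0.000, vy=7.531 → t=1.537, apex=2.894, x_land=78.061, impact vy=-7.531
  bounce: vy ← 0.7·7.531 = 5.272
Arc 4: start y=0.000, vy=5.272 → t=1.076, apex=1.418, x_land=91.090, impact vy=-5.272
  bounce: vy ← 0.7·5.272 = 3.690
Arc 5: start y=0.000, vy=3.690 → t=0.753, apex=0.695, x_land=100.210, impact vy=-3.690
  bounce: vy ← 0.7·3.690 = 2.583

1 2.713 12.053 32.858
2 2.196 5.906 59.448
3 1.537 2.894 78.061
4 1.076 1.418 91.090
5 0.753 0.695 100.210
final: 100.210 2.583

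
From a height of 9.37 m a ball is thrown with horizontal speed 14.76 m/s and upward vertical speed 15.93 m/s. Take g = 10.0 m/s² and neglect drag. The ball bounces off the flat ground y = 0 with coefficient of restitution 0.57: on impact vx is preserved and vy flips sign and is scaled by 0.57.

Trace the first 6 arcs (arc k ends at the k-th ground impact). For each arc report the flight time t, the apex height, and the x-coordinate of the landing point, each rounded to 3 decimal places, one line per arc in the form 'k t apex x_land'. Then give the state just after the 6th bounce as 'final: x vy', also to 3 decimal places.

1 3.693 22.058 54.514
2 2.394 7.167 89.857
3 1.365 2.328 110.001
4 0.778 0.757 121.484
5 0.443 0.246 128.029
6 0.253 0.080 131.760
final: 131.760 0.720

Arc 1: start y=9.370, vy=15.930 → t=3.693, apex=22.058, x_land=54.514, impact vy=-21.004
  bounce: vy ← 0.57·21.004 = 11.972
Arc 2: start y=0.000, vy=11.972 → t=2.394, apex=7.167, x_land=89.857, impact vy=-11.972
  bounce: vy ← 0.57·11.972 = 6.824
Arc 3: start y=0.000, vy=6.824 → t=1.365, apex=2.328, x_land=110.001, impact vy=-6.824
  bounce: vy ← 0.57·6.824 = 3.890
Arc 4: start y=0.000, vy=3.890 → t=0.778, apex=0.757, x_land=121.484, impact vy=-3.890
  bounce: vy ← 0.57·3.890 = 2.217
Arc 5: start y=0.000, vy=2.217 → t=0.443, apex=0.246, x_land=128.029, impact vy=-2.217
  bounce: vy ← 0.57·2.217 = 1.264
Arc 6: start y=0.000, vy=1.264 → t=0.253, apex=0.080, x_land=131.760, impact vy=-1.264
  bounce: vy ← 0.57·1.264 = 0.720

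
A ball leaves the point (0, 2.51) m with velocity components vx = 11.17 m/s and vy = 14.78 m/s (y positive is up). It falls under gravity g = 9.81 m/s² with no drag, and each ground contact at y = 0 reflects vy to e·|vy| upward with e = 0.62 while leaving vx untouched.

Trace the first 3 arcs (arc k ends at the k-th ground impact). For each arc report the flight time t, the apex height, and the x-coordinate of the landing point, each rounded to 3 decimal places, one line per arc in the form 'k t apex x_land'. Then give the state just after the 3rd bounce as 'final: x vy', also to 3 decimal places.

1 3.174 13.644 35.459
2 2.068 5.245 58.559
3 1.282 2.016 72.882
final: 72.882 3.899

Arc 1: start y=2.510, vy=14.780 → t=3.174, apex=13.644, x_land=35.459, impact vy=-16.361
  bounce: vy ← 0.62·16.361 = 10.144
Arc 2: start y=0.000, vy=10.144 → t=2.068, apex=5.245, x_land=58.559, impact vy=-10.144
  bounce: vy ← 0.62·10.144 = 6.289
Arc 3: start y=0.000, vy=6.289 → t=1.282, apex=2.016, x_land=72.882, impact vy=-6.289
  bounce: vy ← 0.62·6.289 = 3.899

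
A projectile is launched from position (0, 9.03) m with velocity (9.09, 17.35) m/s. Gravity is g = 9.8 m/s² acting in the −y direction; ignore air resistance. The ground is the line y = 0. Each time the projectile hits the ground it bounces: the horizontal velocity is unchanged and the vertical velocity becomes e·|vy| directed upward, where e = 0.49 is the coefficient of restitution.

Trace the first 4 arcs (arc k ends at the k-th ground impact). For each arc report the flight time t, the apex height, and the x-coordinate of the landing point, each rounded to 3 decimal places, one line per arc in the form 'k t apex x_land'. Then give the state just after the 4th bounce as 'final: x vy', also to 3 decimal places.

Arc 1: start y=9.030, vy=17.350 → t=4.001, apex=24.388, x_land=36.372, impact vy=-21.863
  bounce: vy ← 0.49·21.863 = 10.713
Arc 2: start y=0.000, vy=10.713 → t=2.186, apex=5.856, x_land=56.246, impact vy=-10.713
  bounce: vy ← 0.49·10.713 = 5.249
Arc 3: start y=0.000, vy=5.249 → t=1.071, apex=1.406, x_land=65.985, impact vy=-5.249
  bounce: vy ← 0.49·5.249 = 2.572
Arc 4: start y=0.000, vy=2.572 → t=0.525, apex=0.338, x_land=70.756, impact vy=-2.572
  bounce: vy ← 0.49·2.572 = 1.260

1 4.001 24.388 36.372
2 2.186 5.856 56.246
3 1.071 1.406 65.985
4 0.525 0.338 70.756
final: 70.756 1.260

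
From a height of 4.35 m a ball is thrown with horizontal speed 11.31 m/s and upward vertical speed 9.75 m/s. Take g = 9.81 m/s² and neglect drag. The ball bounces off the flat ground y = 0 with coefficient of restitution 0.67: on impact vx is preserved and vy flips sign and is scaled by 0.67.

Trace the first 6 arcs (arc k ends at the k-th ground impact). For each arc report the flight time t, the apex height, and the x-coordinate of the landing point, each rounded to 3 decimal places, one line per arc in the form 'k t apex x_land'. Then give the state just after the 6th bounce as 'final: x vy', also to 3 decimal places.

1 2.363 9.195 26.726
2 1.835 4.128 47.477
3 1.229 1.853 61.380
4 0.824 0.832 70.694
5 0.552 0.373 76.935
6 0.370 0.168 81.117
final: 81.117 1.215

Arc 1: start y=4.350, vy=9.750 → t=2.363, apex=9.195, x_land=26.726, impact vy=-13.432
  bounce: vy ← 0.67·13.432 = 8.999
Arc 2: start y=0.000, vy=8.999 → t=1.835, apex=4.128, x_land=47.477, impact vy=-8.999
  bounce: vy ← 0.67·8.999 = 6.029
Arc 3: start y=0.000, vy=6.029 → t=1.229, apex=1.853, x_land=61.380, impact vy=-6.029
  bounce: vy ← 0.67·6.029 = 4.040
Arc 4: start y=0.000, vy=4.040 → t=0.824, apex=0.832, x_land=70.694, impact vy=-4.040
  bounce: vy ← 0.67·4.040 = 2.707
Arc 5: start y=0.000, vy=2.707 → t=0.552, apex=0.373, x_land=76.935, impact vy=-2.707
  bounce: vy ← 0.67·2.707 = 1.813
Arc 6: start y=0.000, vy=1.813 → t=0.370, apex=0.168, x_land=81.117, impact vy=-1.813
  bounce: vy ← 0.67·1.813 = 1.215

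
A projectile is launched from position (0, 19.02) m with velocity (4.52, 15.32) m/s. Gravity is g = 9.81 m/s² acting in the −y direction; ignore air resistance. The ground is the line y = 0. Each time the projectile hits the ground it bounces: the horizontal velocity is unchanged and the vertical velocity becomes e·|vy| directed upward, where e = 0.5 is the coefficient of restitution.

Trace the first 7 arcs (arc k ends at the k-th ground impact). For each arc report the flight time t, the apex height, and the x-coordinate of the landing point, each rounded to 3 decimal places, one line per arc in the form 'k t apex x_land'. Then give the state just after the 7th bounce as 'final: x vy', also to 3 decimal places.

1 4.075 30.982 18.419
2 2.513 7.746 29.779
3 1.257 1.936 35.459
4 0.628 0.484 38.299
5 0.314 0.121 39.719
6 0.157 0.030 40.429
7 0.079 0.008 40.784
final: 40.784 0.193

Arc 1: start y=19.020, vy=15.320 → t=4.075, apex=30.982, x_land=18.419, impact vy=-24.655
  bounce: vy ← 0.5·24.655 = 12.328
Arc 2: start y=0.000, vy=12.328 → t=2.513, apex=7.746, x_land=29.779, impact vy=-12.328
  bounce: vy ← 0.5·12.328 = 6.164
Arc 3: start y=0.000, vy=6.164 → t=1.257, apex=1.936, x_land=35.459, impact vy=-6.164
  bounce: vy ← 0.5·6.164 = 3.082
Arc 4: start y=0.000, vy=3.082 → t=0.628, apex=0.484, x_land=38.299, impact vy=-3.082
  bounce: vy ← 0.5·3.082 = 1.541
Arc 5: start y=0.000, vy=1.541 → t=0.314, apex=0.121, x_land=39.719, impact vy=-1.541
  bounce: vy ← 0.5·1.541 = 0.770
Arc 6: start y=0.000, vy=0.770 → t=0.157, apex=0.030, x_land=40.429, impact vy=-0.770
  bounce: vy ← 0.5·0.770 = 0.385
Arc 7: start y=0.000, vy=0.385 → t=0.079, apex=0.008, x_land=40.784, impact vy=-0.385
  bounce: vy ← 0.5·0.385 = 0.193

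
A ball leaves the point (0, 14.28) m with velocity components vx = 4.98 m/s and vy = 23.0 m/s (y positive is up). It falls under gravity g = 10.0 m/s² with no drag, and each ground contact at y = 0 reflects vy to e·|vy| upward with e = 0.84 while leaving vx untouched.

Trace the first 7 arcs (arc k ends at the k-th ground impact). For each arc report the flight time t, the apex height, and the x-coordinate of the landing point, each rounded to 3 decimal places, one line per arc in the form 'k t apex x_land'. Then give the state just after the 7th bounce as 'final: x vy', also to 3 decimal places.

1 5.154 40.730 25.668
2 4.795 28.739 49.546
3 4.028 20.278 69.604
4 3.383 14.308 86.453
5 2.842 10.096 100.606
6 2.387 7.124 112.495
7 2.005 5.027 122.481
final: 122.481 8.422

Arc 1: start y=14.280, vy=23.000 → t=5.154, apex=40.730, x_land=25.668, impact vy=-28.541
  bounce: vy ← 0.84·28.541 = 23.975
Arc 2: start y=0.000, vy=23.975 → t=4.795, apex=28.739, x_land=49.546, impact vy=-23.975
  bounce: vy ← 0.84·23.975 = 20.139
Arc 3: start y=0.000, vy=20.139 → t=4.028, apex=20.278, x_land=69.604, impact vy=-20.139
  bounce: vy ← 0.84·20.139 = 16.916
Arc 4: start y=0.000, vy=16.916 → t=3.383, apex=14.308, x_land=86.453, impact vy=-16.916
  bounce: vy ← 0.84·16.916 = 14.210
Arc 5: start y=0.000, vy=14.210 → t=2.842, apex=10.096, x_land=100.606, impact vy=-14.210
  bounce: vy ← 0.84·14.210 = 11.936
Arc 6: start y=0.000, vy=11.936 → t=2.387, apex=7.124, x_land=112.495, impact vy=-11.936
  bounce: vy ← 0.84·11.936 = 10.026
Arc 7: start y=0.000, vy=10.026 → t=2.005, apex=5.027, x_land=122.481, impact vy=-10.026
  bounce: vy ← 0.84·10.026 = 8.422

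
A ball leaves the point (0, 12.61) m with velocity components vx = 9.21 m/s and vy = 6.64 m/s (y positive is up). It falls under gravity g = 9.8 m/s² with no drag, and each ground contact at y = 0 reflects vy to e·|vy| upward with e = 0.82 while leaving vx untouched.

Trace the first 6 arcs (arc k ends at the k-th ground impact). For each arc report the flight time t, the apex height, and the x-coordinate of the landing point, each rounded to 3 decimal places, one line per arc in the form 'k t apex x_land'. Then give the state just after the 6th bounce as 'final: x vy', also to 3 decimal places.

Arc 1: start y=12.610, vy=6.640 → t=2.419, apex=14.859, x_land=22.279, impact vy=-17.066
  bounce: vy ← 0.82·17.066 = 13.994
Arc 2: start y=0.000, vy=13.994 → t=2.856, apex=9.992, x_land=48.582, impact vy=-13.994
  bounce: vy ← 0.82·13.994 = 11.475
Arc 3: start y=0.000, vy=11.475 → t=2.342, apex=6.718, x_land=70.150, impact vy=-11.475
  bounce: vy ← 0.82·11.475 = 9.410
Arc 4: start y=0.000, vy=9.410 → t=1.920, apex=4.517, x_land=87.837, impact vy=-9.410
  bounce: vy ← 0.82·9.410 = 7.716
Arc 5: start y=0.000, vy=7.716 → t=1.575, apex=3.037, x_land=102.339, impact vy=-7.716
  bounce: vy ← 0.82·7.716 = 6.327
Arc 6: start y=0.000, vy=6.327 → t=1.291, apex=2.042, x_land=114.231, impact vy=-6.327
  bounce: vy ← 0.82·6.327 = 5.188

1 2.419 14.859 22.279
2 2.856 9.992 48.582
3 2.342 6.718 70.150
4 1.920 4.517 87.837
5 1.575 3.037 102.339
6 1.291 2.042 114.231
final: 114.231 5.188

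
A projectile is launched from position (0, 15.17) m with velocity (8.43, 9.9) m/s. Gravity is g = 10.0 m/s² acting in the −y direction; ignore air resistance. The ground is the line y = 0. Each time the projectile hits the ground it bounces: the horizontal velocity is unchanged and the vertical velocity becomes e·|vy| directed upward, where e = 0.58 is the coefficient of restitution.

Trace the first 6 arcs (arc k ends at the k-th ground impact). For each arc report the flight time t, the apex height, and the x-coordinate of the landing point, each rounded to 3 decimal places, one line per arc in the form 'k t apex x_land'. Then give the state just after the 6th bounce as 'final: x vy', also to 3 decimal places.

1 2.994 20.070 25.235
2 2.324 6.752 44.827
3 1.348 2.271 56.191
4 0.782 0.764 62.782
5 0.453 0.257 66.604
6 0.263 0.086 68.821
final: 68.821 0.763

Arc 1: start y=15.170, vy=9.900 → t=2.994, apex=20.070, x_land=25.235, impact vy=-20.035
  bounce: vy ← 0.58·20.035 = 11.620
Arc 2: start y=0.000, vy=11.620 → t=2.324, apex=6.752, x_land=44.827, impact vy=-11.620
  bounce: vy ← 0.58·11.620 = 6.740
Arc 3: start y=0.000, vy=6.740 → t=1.348, apex=2.271, x_land=56.191, impact vy=-6.740
  bounce: vy ← 0.58·6.740 = 3.909
Arc 4: start y=0.000, vy=3.909 → t=0.782, apex=0.764, x_land=62.782, impact vy=-3.909
  bounce: vy ← 0.58·3.909 = 2.267
Arc 5: start y=0.000, vy=2.267 → t=0.453, apex=0.257, x_land=66.604, impact vy=-2.267
  bounce: vy ← 0.58·2.267 = 1.315
Arc 6: start y=0.000, vy=1.315 → t=0.263, apex=0.086, x_land=68.821, impact vy=-1.315
  bounce: vy ← 0.58·1.315 = 0.763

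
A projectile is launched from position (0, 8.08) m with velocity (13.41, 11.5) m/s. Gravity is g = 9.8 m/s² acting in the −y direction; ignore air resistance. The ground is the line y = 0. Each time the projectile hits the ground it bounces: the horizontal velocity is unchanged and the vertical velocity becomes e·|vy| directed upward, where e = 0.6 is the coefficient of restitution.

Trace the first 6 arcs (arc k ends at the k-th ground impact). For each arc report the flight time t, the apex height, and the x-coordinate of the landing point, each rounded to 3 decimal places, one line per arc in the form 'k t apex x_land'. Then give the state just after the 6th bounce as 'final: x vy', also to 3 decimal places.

Arc 1: start y=8.080, vy=11.500 → t=2.913, apex=14.827, x_land=39.063, impact vy=-17.048
  bounce: vy ← 0.6·17.048 = 10.229
Arc 2: start y=0.000, vy=10.229 → t=2.087, apex=5.338, x_land=67.056, impact vy=-10.229
  bounce: vy ← 0.6·10.229 = 6.137
Arc 3: start y=0.000, vy=6.137 → t=1.252, apex=1.922, x_land=83.852, impact vy=-6.137
  bounce: vy ← 0.6·6.137 = 3.682
Arc 4: start y=0.000, vy=3.682 → t=0.751, apex=0.692, x_land=93.929, impact vy=-3.682
  bounce: vy ← 0.6·3.682 = 2.209
Arc 5: start y=0.000, vy=2.209 → t=0.451, apex=0.249, x_land=99.976, impact vy=-2.209
  bounce: vy ← 0.6·2.209 = 1.326
Arc 6: start y=0.000, vy=1.326 → t=0.271, apex=0.090, x_land=103.604, impact vy=-1.326
  bounce: vy ← 0.6·1.326 = 0.795

1 2.913 14.827 39.063
2 2.087 5.338 67.056
3 1.252 1.922 83.852
4 0.751 0.692 93.929
5 0.451 0.249 99.976
6 0.271 0.090 103.604
final: 103.604 0.795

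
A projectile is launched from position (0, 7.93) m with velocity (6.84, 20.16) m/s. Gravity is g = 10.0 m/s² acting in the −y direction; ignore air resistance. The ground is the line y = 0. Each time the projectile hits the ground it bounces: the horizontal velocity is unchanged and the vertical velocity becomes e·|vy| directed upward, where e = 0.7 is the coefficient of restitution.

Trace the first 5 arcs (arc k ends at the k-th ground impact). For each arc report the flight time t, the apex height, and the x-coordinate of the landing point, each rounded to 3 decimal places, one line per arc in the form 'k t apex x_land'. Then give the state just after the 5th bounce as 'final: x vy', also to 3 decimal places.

1 4.393 28.251 30.048
2 3.328 13.843 52.811
3 2.329 6.783 68.744
4 1.631 3.324 79.898
5 1.141 1.629 87.705
final: 87.705 3.995

Arc 1: start y=7.930, vy=20.160 → t=4.393, apex=28.251, x_land=30.048, impact vy=-23.770
  bounce: vy ← 0.7·23.770 = 16.639
Arc 2: start y=0.000, vy=16.639 → t=3.328, apex=13.843, x_land=52.811, impact vy=-16.639
  bounce: vy ← 0.7·16.639 = 11.647
Arc 3: start y=0.000, vy=11.647 → t=2.329, apex=6.783, x_land=68.744, impact vy=-11.647
  bounce: vy ← 0.7·11.647 = 8.153
Arc 4: start y=0.000, vy=8.153 → t=1.631, apex=3.324, x_land=79.898, impact vy=-8.153
  bounce: vy ← 0.7·8.153 = 5.707
Arc 5: start y=0.000, vy=5.707 → t=1.141, apex=1.629, x_land=87.705, impact vy=-5.707
  bounce: vy ← 0.7·5.707 = 3.995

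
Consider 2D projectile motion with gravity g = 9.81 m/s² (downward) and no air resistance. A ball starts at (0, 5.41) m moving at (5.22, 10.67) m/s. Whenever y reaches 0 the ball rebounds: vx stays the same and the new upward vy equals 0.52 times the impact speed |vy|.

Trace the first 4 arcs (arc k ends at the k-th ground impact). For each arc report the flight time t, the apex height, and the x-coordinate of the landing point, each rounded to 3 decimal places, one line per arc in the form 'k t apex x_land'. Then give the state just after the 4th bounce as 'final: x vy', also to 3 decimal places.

1 2.600 11.213 13.570
2 1.572 3.032 21.778
3 0.818 0.820 26.046
4 0.425 0.222 28.266
final: 28.266 1.084

Arc 1: start y=5.410, vy=10.670 → t=2.600, apex=11.213, x_land=13.570, impact vy=-14.832
  bounce: vy ← 0.52·14.832 = 7.713
Arc 2: start y=0.000, vy=7.713 → t=1.572, apex=3.032, x_land=21.778, impact vy=-7.713
  bounce: vy ← 0.52·7.713 = 4.011
Arc 3: start y=0.000, vy=4.011 → t=0.818, apex=0.820, x_land=26.046, impact vy=-4.011
  bounce: vy ← 0.52·4.011 = 2.086
Arc 4: start y=0.000, vy=2.086 → t=0.425, apex=0.222, x_land=28.266, impact vy=-2.086
  bounce: vy ← 0.52·2.086 = 1.084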